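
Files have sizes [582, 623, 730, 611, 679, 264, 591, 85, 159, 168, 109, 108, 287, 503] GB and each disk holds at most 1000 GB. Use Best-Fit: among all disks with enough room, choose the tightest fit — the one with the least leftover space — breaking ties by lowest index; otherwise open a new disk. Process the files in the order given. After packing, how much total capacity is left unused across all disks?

582 GB → disk 1 (remaining 418 GB)
623 GB → disk 2 (remaining 377 GB)
730 GB → disk 3 (remaining 270 GB)
611 GB → disk 4 (remaining 389 GB)
679 GB → disk 5 (remaining 321 GB)
264 GB → disk 3 (remaining 6 GB)
591 GB → disk 6 (remaining 409 GB)
85 GB → disk 5 (remaining 236 GB)
159 GB → disk 5 (remaining 77 GB)
168 GB → disk 2 (remaining 209 GB)
109 GB → disk 2 (remaining 100 GB)
108 GB → disk 4 (remaining 281 GB)
287 GB → disk 6 (remaining 122 GB)
503 GB → disk 7 (remaining 497 GB)
7 disks × 1000 GB = 7000 GB; used 5499 GB; unused 1501 GB.

1501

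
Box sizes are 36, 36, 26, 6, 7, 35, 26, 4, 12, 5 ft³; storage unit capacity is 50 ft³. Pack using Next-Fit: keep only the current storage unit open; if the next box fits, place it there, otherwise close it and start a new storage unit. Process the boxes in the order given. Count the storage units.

5

storage unit 1: place 36 ft³, 14 ft³ left
storage unit 2: place 36 ft³, 14 ft³ left
storage unit 3: place 26 ft³, 24 ft³ left
storage unit 3: place 6 ft³, 18 ft³ left
storage unit 3: place 7 ft³, 11 ft³ left
storage unit 4: place 35 ft³, 15 ft³ left
storage unit 5: place 26 ft³, 24 ft³ left
storage unit 5: place 4 ft³, 20 ft³ left
storage unit 5: place 12 ft³, 8 ft³ left
storage unit 5: place 5 ft³, 3 ft³ left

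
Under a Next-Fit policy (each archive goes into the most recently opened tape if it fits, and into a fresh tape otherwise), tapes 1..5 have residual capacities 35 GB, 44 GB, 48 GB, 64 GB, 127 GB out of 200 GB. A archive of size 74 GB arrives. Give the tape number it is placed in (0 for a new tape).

Next-Fit only looks at tape 5, which has 127 GB free.
74 GB fits there.

5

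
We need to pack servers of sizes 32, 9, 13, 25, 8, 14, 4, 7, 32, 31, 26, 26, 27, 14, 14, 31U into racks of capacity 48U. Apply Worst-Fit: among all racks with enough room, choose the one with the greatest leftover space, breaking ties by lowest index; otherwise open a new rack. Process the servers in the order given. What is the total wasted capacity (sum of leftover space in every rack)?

rack 1: place 32U, 16U left
rack 1: place 9U, 7U left
rack 2: place 13U, 35U left
rack 2: place 25U, 10U left
rack 2: place 8U, 2U left
rack 3: place 14U, 34U left
rack 3: place 4U, 30U left
rack 3: place 7U, 23U left
rack 4: place 32U, 16U left
rack 5: place 31U, 17U left
rack 6: place 26U, 22U left
rack 7: place 26U, 22U left
rack 8: place 27U, 21U left
rack 3: place 14U, 9U left
rack 6: place 14U, 8U left
rack 9: place 31U, 17U left
9 racks × 48U = 432U; used 313U; unused 119U.

119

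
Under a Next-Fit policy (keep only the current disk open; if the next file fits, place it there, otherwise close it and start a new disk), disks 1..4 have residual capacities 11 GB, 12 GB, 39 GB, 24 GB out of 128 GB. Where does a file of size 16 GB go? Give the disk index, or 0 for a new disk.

4

Next-Fit only looks at disk 4, which has 24 GB free.
16 GB fits there.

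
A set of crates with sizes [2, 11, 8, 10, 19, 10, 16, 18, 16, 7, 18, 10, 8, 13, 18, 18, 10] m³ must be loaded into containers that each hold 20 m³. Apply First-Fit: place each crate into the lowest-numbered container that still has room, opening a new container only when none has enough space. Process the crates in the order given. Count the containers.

container 1: place 2 m³, 18 m³ left
container 1: place 11 m³, 7 m³ left
container 2: place 8 m³, 12 m³ left
container 2: place 10 m³, 2 m³ left
container 3: place 19 m³, 1 m³ left
container 4: place 10 m³, 10 m³ left
container 5: place 16 m³, 4 m³ left
container 6: place 18 m³, 2 m³ left
container 7: place 16 m³, 4 m³ left
container 1: place 7 m³, 0 m³ left
container 8: place 18 m³, 2 m³ left
container 4: place 10 m³, 0 m³ left
container 9: place 8 m³, 12 m³ left
container 10: place 13 m³, 7 m³ left
container 11: place 18 m³, 2 m³ left
container 12: place 18 m³, 2 m³ left
container 9: place 10 m³, 2 m³ left

12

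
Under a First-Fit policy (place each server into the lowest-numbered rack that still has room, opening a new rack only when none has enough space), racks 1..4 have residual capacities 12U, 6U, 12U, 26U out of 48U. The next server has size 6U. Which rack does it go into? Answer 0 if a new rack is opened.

Racks with room: rack 1 (12U), rack 2 (6U), rack 3 (12U), rack 4 (26U).
The first with room is rack 1.

1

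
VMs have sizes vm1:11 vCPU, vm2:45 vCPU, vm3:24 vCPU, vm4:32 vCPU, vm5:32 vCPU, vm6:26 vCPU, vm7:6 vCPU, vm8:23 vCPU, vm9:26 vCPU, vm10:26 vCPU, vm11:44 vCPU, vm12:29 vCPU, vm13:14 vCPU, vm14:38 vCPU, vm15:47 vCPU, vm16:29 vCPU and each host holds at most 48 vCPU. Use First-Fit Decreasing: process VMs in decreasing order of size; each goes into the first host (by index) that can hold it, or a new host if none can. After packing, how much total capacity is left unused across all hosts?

124

Sorted descending: 47, 45, 44, 38, 32, 32, 29, 29, 26, 26, 26, 24, 23, 14, 11, 6.
47 vCPU → host 1 (remaining 1 vCPU)
45 vCPU → host 2 (remaining 3 vCPU)
44 vCPU → host 3 (remaining 4 vCPU)
38 vCPU → host 4 (remaining 10 vCPU)
32 vCPU → host 5 (remaining 16 vCPU)
32 vCPU → host 6 (remaining 16 vCPU)
29 vCPU → host 7 (remaining 19 vCPU)
29 vCPU → host 8 (remaining 19 vCPU)
26 vCPU → host 9 (remaining 22 vCPU)
26 vCPU → host 10 (remaining 22 vCPU)
26 vCPU → host 11 (remaining 22 vCPU)
24 vCPU → host 12 (remaining 24 vCPU)
23 vCPU → host 12 (remaining 1 vCPU)
14 vCPU → host 5 (remaining 2 vCPU)
11 vCPU → host 6 (remaining 5 vCPU)
6 vCPU → host 4 (remaining 4 vCPU)
12 hosts × 48 vCPU = 576 vCPU; used 452 vCPU; unused 124 vCPU.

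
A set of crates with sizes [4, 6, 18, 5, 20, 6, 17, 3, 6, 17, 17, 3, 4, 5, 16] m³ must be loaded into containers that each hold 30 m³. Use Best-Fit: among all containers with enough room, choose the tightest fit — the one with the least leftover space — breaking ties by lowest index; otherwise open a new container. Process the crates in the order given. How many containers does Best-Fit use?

container 1: place 4 m³, 26 m³ left
container 1: place 6 m³, 20 m³ left
container 1: place 18 m³, 2 m³ left
container 2: place 5 m³, 25 m³ left
container 2: place 20 m³, 5 m³ left
container 3: place 6 m³, 24 m³ left
container 3: place 17 m³, 7 m³ left
container 2: place 3 m³, 2 m³ left
container 3: place 6 m³, 1 m³ left
container 4: place 17 m³, 13 m³ left
container 5: place 17 m³, 13 m³ left
container 4: place 3 m³, 10 m³ left
container 4: place 4 m³, 6 m³ left
container 4: place 5 m³, 1 m³ left
container 6: place 16 m³, 14 m³ left
Final containers: [4,6,18] [5,20,3] [6,17,6] [17,3,4,5] [17] [16].

6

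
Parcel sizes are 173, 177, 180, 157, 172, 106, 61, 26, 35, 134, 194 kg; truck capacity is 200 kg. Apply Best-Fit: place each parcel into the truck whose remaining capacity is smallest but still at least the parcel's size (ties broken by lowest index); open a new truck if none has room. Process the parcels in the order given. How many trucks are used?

Put 173 kg in truck 1; 27 kg remain.
Put 177 kg in truck 2; 23 kg remain.
Put 180 kg in truck 3; 20 kg remain.
Put 157 kg in truck 4; 43 kg remain.
Put 172 kg in truck 5; 28 kg remain.
Put 106 kg in truck 6; 94 kg remain.
Put 61 kg in truck 6; 33 kg remain.
Put 26 kg in truck 1; 1 kg remain.
Put 35 kg in truck 4; 8 kg remain.
Put 134 kg in truck 7; 66 kg remain.
Put 194 kg in truck 8; 6 kg remain.
Final trucks: [173,26] [177] [180] [157,35] [172] [106,61] [134] [194].

8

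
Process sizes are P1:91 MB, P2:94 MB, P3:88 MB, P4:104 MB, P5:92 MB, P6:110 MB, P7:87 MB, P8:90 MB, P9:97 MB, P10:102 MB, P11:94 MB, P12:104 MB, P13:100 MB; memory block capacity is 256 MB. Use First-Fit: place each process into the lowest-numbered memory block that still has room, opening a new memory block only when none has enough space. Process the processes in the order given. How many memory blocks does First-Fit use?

memory block 1: place P1 (91 MB), 165 MB left
memory block 1: place P2 (94 MB), 71 MB left
memory block 2: place P3 (88 MB), 168 MB left
memory block 2: place P4 (104 MB), 64 MB left
memory block 3: place P5 (92 MB), 164 MB left
memory block 3: place P6 (110 MB), 54 MB left
memory block 4: place P7 (87 MB), 169 MB left
memory block 4: place P8 (90 MB), 79 MB left
memory block 5: place P9 (97 MB), 159 MB left
memory block 5: place P10 (102 MB), 57 MB left
memory block 6: place P11 (94 MB), 162 MB left
memory block 6: place P12 (104 MB), 58 MB left
memory block 7: place P13 (100 MB), 156 MB left
Final memory blocks: [91,94] [88,104] [92,110] [87,90] [97,102] [94,104] [100].

7 memory blocks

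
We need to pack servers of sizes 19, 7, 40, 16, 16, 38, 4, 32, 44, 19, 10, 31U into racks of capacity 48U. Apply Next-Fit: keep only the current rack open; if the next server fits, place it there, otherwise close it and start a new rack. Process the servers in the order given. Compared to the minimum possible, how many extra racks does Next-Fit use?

2

Next-Fit: [19,7] [40] [16,16] [38,4] [32] [44] [19,10] [31] → 8 racks.
Total size 276U; any packing needs at least ⌈276/48⌉ = 6 racks.
An optimal packing achieves that bound: [44,4] [40,7] [38,10] [32,16] [31,16] [19,19] → 6 racks.
Excess: 8 − 6 = 2.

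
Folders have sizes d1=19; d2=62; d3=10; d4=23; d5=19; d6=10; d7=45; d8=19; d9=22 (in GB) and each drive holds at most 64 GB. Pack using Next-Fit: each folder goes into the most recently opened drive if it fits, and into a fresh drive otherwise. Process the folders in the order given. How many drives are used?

5

d1 (19 GB) → drive 1 (remaining 45 GB)
d2 (62 GB) → drive 2 (remaining 2 GB)
d3 (10 GB) → drive 3 (remaining 54 GB)
d4 (23 GB) → drive 3 (remaining 31 GB)
d5 (19 GB) → drive 3 (remaining 12 GB)
d6 (10 GB) → drive 3 (remaining 2 GB)
d7 (45 GB) → drive 4 (remaining 19 GB)
d8 (19 GB) → drive 4 (remaining 0 GB)
d9 (22 GB) → drive 5 (remaining 42 GB)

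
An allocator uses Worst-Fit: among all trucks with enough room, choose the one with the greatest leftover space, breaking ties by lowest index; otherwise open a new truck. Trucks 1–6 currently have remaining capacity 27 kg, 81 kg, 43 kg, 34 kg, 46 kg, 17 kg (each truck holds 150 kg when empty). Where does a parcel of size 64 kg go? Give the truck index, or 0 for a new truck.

2

Trucks with room: truck 2 (81 kg).
Most room is truck 2 with 81 kg free.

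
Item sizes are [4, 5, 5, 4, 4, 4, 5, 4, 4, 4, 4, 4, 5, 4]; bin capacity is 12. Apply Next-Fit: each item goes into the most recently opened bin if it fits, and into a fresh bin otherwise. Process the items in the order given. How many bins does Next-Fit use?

Put 4 in bin 1; 8 remain.
Put 5 in bin 1; 3 remain.
Put 5 in bin 2; 7 remain.
Put 4 in bin 2; 3 remain.
Put 4 in bin 3; 8 remain.
Put 4 in bin 3; 4 remain.
Put 5 in bin 4; 7 remain.
Put 4 in bin 4; 3 remain.
Put 4 in bin 5; 8 remain.
Put 4 in bin 5; 4 remain.
Put 4 in bin 5; 0 remain.
Put 4 in bin 6; 8 remain.
Put 5 in bin 6; 3 remain.
Put 4 in bin 7; 8 remain.

7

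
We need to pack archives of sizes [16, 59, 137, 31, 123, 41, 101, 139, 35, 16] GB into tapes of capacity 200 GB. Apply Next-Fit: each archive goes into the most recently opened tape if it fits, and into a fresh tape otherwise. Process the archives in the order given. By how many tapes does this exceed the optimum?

1

Next-Fit: [16,59] [137,31] [123,41] [101] [139,35,16] → 5 tapes.
Total size 698 GB; any packing needs at least ⌈698/200⌉ = 4 tapes.
An optimal packing achieves that bound: [139,59] [137,41,16] [123,35,31] [101,16] → 4 tapes.
Excess: 5 − 4 = 1.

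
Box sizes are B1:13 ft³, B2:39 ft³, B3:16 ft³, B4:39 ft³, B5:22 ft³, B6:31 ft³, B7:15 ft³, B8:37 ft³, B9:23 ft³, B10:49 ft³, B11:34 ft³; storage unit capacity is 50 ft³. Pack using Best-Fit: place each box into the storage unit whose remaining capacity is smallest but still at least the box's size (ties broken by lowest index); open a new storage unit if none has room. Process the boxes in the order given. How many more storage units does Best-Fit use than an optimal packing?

1

Best-Fit: [13,16] [39] [39] [22,23] [31,15] [37] [49] [34] → 8 storage units.
Total size 318 ft³; any packing needs at least ⌈318/50⌉ = 7 storage units.
An optimal packing achieves that bound: [49] [39] [39] [37,13] [34,16] [31,15] [23,22] → 7 storage units.
Excess: 8 − 7 = 1.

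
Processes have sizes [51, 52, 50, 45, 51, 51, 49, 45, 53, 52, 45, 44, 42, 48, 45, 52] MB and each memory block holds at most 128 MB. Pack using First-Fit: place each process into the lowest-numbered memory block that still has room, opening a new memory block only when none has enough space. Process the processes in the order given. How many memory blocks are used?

8

memory block 1: place 51 MB, 77 MB left
memory block 1: place 52 MB, 25 MB left
memory block 2: place 50 MB, 78 MB left
memory block 2: place 45 MB, 33 MB left
memory block 3: place 51 MB, 77 MB left
memory block 3: place 51 MB, 26 MB left
memory block 4: place 49 MB, 79 MB left
memory block 4: place 45 MB, 34 MB left
memory block 5: place 53 MB, 75 MB left
memory block 5: place 52 MB, 23 MB left
memory block 6: place 45 MB, 83 MB left
memory block 6: place 44 MB, 39 MB left
memory block 7: place 42 MB, 86 MB left
memory block 7: place 48 MB, 38 MB left
memory block 8: place 45 MB, 83 MB left
memory block 8: place 52 MB, 31 MB left
Final memory blocks: [51,52] [50,45] [51,51] [49,45] [53,52] [45,44] [42,48] [45,52].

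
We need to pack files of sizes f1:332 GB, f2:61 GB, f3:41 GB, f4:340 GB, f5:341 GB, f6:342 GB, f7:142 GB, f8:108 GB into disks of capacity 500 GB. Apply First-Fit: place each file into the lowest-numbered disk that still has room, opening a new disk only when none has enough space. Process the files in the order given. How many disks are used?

disk 1: place f1 (332 GB), 168 GB left
disk 1: place f2 (61 GB), 107 GB left
disk 1: place f3 (41 GB), 66 GB left
disk 2: place f4 (340 GB), 160 GB left
disk 3: place f5 (341 GB), 159 GB left
disk 4: place f6 (342 GB), 158 GB left
disk 2: place f7 (142 GB), 18 GB left
disk 3: place f8 (108 GB), 51 GB left

4 disks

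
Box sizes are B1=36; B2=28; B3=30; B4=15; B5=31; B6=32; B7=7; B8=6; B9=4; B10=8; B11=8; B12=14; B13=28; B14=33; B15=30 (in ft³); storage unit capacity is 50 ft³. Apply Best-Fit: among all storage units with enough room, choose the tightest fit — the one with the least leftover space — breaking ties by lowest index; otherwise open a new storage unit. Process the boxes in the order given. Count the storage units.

storage unit 1: place B1 (36 ft³), 14 ft³ left
storage unit 2: place B2 (28 ft³), 22 ft³ left
storage unit 3: place B3 (30 ft³), 20 ft³ left
storage unit 3: place B4 (15 ft³), 5 ft³ left
storage unit 4: place B5 (31 ft³), 19 ft³ left
storage unit 5: place B6 (32 ft³), 18 ft³ left
storage unit 1: place B7 (7 ft³), 7 ft³ left
storage unit 1: place B8 (6 ft³), 1 ft³ left
storage unit 3: place B9 (4 ft³), 1 ft³ left
storage unit 5: place B10 (8 ft³), 10 ft³ left
storage unit 5: place B11 (8 ft³), 2 ft³ left
storage unit 4: place B12 (14 ft³), 5 ft³ left
storage unit 6: place B13 (28 ft³), 22 ft³ left
storage unit 7: place B14 (33 ft³), 17 ft³ left
storage unit 8: place B15 (30 ft³), 20 ft³ left

8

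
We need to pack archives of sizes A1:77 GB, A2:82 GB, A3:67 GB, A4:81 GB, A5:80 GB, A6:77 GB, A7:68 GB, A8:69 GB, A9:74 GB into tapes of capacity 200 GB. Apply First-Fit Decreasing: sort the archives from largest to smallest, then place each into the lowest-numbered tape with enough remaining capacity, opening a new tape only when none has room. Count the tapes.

Sorted descending: 82, 81, 80, 77, 77, 74, 69, 68, 67.
82 GB → tape 1 (remaining 118 GB)
81 GB → tape 1 (remaining 37 GB)
80 GB → tape 2 (remaining 120 GB)
77 GB → tape 2 (remaining 43 GB)
77 GB → tape 3 (remaining 123 GB)
74 GB → tape 3 (remaining 49 GB)
69 GB → tape 4 (remaining 131 GB)
68 GB → tape 4 (remaining 63 GB)
67 GB → tape 5 (remaining 133 GB)

5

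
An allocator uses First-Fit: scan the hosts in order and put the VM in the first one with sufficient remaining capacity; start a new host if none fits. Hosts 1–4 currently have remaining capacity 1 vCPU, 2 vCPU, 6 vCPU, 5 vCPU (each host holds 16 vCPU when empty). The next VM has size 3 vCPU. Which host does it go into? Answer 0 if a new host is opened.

Hosts with room: host 3 (6 vCPU), host 4 (5 vCPU).
The first with room is host 3.

3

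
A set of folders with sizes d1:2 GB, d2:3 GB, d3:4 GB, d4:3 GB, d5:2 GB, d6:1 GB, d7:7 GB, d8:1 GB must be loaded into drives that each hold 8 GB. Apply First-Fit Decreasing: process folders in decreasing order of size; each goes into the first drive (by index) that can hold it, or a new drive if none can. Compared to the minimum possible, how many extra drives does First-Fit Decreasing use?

0

First-Fit Decreasing: [7,1] [4,3,1] [3,2,2] → 3 drives.
Total size 23 GB; any packing needs at least ⌈23/8⌉ = 3 drives.
So 3 is already optimal.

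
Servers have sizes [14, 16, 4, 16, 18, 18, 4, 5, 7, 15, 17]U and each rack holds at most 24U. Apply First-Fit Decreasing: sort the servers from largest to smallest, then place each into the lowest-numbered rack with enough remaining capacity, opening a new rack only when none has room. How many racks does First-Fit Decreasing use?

Sorted descending: 18, 18, 17, 16, 16, 15, 14, 7, 5, 4, 4.
rack 1: place 18U, 6U left
rack 2: place 18U, 6U left
rack 3: place 17U, 7U left
rack 4: place 16U, 8U left
rack 5: place 16U, 8U left
rack 6: place 15U, 9U left
rack 7: place 14U, 10U left
rack 3: place 7U, 0U left
rack 1: place 5U, 1U left
rack 2: place 4U, 2U left
rack 4: place 4U, 4U left

7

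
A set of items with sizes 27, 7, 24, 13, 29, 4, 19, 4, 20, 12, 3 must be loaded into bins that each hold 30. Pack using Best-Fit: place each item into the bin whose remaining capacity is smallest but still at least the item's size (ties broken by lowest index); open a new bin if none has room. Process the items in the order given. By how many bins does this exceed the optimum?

Best-Fit: [27,3] [7,13,4] [24,4] [29] [19] [20] [12] → 7 bins.
Total size 162; any packing needs at least ⌈162/30⌉ = 6 bins.
An optimal packing achieves that bound: [29] [27,3] [24,4] [20,7] [19,4] [13,12] → 6 bins.
Excess: 7 − 6 = 1.

1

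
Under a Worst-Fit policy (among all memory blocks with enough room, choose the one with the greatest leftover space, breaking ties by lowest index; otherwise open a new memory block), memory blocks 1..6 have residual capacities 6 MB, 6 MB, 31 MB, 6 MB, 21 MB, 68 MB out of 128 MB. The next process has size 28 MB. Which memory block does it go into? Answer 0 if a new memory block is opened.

6

Memory blocks with room: memory block 3 (31 MB), memory block 6 (68 MB).
Most room is memory block 6 with 68 MB free.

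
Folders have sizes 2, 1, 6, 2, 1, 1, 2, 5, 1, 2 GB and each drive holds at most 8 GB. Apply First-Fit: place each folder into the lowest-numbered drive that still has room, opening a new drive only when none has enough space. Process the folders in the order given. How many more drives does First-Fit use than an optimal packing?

0

First-Fit: [2,1,2,1,1,1] [6,2] [5,2] → 3 drives.
Total size 23 GB; any packing needs at least ⌈23/8⌉ = 3 drives.
So 3 is already optimal.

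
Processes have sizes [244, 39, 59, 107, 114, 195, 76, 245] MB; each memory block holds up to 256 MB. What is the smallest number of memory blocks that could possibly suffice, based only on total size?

Total size = 244 + 39 + 59 + 107 + 114 + 195 + 76 + 245 = 1079 MB.
⌈1079 / 256⌉ = 5.

5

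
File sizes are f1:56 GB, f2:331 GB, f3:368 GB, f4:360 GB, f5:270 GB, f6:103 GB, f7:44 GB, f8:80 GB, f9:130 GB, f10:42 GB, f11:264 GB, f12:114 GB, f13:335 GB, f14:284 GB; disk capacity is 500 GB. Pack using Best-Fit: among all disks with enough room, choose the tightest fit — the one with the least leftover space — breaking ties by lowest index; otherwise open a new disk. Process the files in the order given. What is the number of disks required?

7

disk 1: place f1 (56 GB), 444 GB left
disk 1: place f2 (331 GB), 113 GB left
disk 2: place f3 (368 GB), 132 GB left
disk 3: place f4 (360 GB), 140 GB left
disk 4: place f5 (270 GB), 230 GB left
disk 1: place f6 (103 GB), 10 GB left
disk 2: place f7 (44 GB), 88 GB left
disk 2: place f8 (80 GB), 8 GB left
disk 3: place f9 (130 GB), 10 GB left
disk 4: place f10 (42 GB), 188 GB left
disk 5: place f11 (264 GB), 236 GB left
disk 4: place f12 (114 GB), 74 GB left
disk 6: place f13 (335 GB), 165 GB left
disk 7: place f14 (284 GB), 216 GB left
Final disks: [56,331,103] [368,44,80] [360,130] [270,42,114] [264] [335] [284].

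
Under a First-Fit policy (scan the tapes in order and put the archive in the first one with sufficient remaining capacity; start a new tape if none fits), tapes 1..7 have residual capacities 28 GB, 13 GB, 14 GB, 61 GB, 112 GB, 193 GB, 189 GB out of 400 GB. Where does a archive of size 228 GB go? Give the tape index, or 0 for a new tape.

No tape has ≥ 228 GB free, so a new tape is opened.

0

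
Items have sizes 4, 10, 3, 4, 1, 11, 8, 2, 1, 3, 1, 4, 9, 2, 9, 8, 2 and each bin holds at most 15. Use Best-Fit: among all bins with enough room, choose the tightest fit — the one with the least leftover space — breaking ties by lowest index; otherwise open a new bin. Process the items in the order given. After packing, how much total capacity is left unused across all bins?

8

4 → bin 1 (remaining 11)
10 → bin 1 (remaining 1)
3 → bin 2 (remaining 12)
4 → bin 2 (remaining 8)
1 → bin 1 (remaining 0)
11 → bin 3 (remaining 4)
8 → bin 2 (remaining 0)
2 → bin 3 (remaining 2)
1 → bin 3 (remaining 1)
3 → bin 4 (remaining 12)
1 → bin 3 (remaining 0)
4 → bin 4 (remaining 8)
9 → bin 5 (remaining 6)
2 → bin 5 (remaining 4)
9 → bin 6 (remaining 6)
8 → bin 4 (remaining 0)
2 → bin 5 (remaining 2)
6 bins × 15 = 90; used 82; unused 8.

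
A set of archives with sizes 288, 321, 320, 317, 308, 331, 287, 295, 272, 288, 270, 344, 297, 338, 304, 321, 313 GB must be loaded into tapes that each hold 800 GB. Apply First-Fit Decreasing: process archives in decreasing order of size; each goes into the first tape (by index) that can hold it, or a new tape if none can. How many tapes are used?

9

Sorted descending: 344, 338, 331, 321, 321, 320, 317, 313, 308, 304, 297, 295, 288, 288, 287, 272, 270.
tape 1: place 344 GB, 456 GB left
tape 1: place 338 GB, 118 GB left
tape 2: place 331 GB, 469 GB left
tape 2: place 321 GB, 148 GB left
tape 3: place 321 GB, 479 GB left
tape 3: place 320 GB, 159 GB left
tape 4: place 317 GB, 483 GB left
tape 4: place 313 GB, 170 GB left
tape 5: place 308 GB, 492 GB left
tape 5: place 304 GB, 188 GB left
tape 6: place 297 GB, 503 GB left
tape 6: place 295 GB, 208 GB left
tape 7: place 288 GB, 512 GB left
tape 7: place 288 GB, 224 GB left
tape 8: place 287 GB, 513 GB left
tape 8: place 272 GB, 241 GB left
tape 9: place 270 GB, 530 GB left
Final tapes: [344,338] [331,321] [321,320] [317,313] [308,304] [297,295] [288,288] [287,272] [270].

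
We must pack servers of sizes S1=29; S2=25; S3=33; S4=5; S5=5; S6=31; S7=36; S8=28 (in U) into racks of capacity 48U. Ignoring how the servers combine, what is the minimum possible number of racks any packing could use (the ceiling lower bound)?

4 racks

Total size = 29 + 25 + 33 + 5 + 5 + 31 + 36 + 28 = 192U.
⌈192 / 48⌉ = 4.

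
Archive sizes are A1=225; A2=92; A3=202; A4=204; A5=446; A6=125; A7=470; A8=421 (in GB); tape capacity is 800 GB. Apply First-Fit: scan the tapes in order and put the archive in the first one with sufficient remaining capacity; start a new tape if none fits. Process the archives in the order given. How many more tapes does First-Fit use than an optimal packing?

First-Fit: [225,92,202,204] [446,125] [470] [421] → 4 tapes.
Total size 2185 GB; any packing needs at least ⌈2185/800⌉ = 3 tapes.
An optimal packing achieves that bound: [470,225,92] [446,204,125] [421,202] → 3 tapes.
Excess: 4 − 3 = 1.

1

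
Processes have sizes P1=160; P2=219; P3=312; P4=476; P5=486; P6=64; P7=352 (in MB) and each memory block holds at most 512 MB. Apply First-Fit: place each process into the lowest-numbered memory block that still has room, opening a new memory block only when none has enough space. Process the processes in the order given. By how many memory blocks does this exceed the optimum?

First-Fit: [160,219,64] [312] [476] [486] [352] → 5 memory blocks.
Total size 2069 MB; any packing needs at least ⌈2069/512⌉ = 5 memory blocks.
So 5 is already optimal.

0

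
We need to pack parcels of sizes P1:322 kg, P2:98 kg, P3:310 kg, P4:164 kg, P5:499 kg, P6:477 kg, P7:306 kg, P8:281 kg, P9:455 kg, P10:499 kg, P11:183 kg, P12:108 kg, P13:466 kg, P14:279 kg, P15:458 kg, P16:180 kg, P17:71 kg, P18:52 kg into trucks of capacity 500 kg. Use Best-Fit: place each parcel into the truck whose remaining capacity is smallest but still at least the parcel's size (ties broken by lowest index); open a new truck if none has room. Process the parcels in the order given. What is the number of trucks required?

11 trucks

P1 (322 kg) → truck 1 (remaining 178 kg)
P2 (98 kg) → truck 1 (remaining 80 kg)
P3 (310 kg) → truck 2 (remaining 190 kg)
P4 (164 kg) → truck 2 (remaining 26 kg)
P5 (499 kg) → truck 3 (remaining 1 kg)
P6 (477 kg) → truck 4 (remaining 23 kg)
P7 (306 kg) → truck 5 (remaining 194 kg)
P8 (281 kg) → truck 6 (remaining 219 kg)
P9 (455 kg) → truck 7 (remaining 45 kg)
P10 (499 kg) → truck 8 (remaining 1 kg)
P11 (183 kg) → truck 5 (remaining 11 kg)
P12 (108 kg) → truck 6 (remaining 111 kg)
P13 (466 kg) → truck 9 (remaining 34 kg)
P14 (279 kg) → truck 10 (remaining 221 kg)
P15 (458 kg) → truck 11 (remaining 42 kg)
P16 (180 kg) → truck 10 (remaining 41 kg)
P17 (71 kg) → truck 1 (remaining 9 kg)
P18 (52 kg) → truck 6 (remaining 59 kg)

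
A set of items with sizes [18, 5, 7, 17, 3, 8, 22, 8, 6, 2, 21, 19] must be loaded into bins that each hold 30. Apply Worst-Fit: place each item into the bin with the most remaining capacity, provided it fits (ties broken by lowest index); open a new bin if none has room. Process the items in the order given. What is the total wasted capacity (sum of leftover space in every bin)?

14

bin 1: place 18, 12 left
bin 1: place 5, 7 left
bin 1: place 7, 0 left
bin 2: place 17, 13 left
bin 2: place 3, 10 left
bin 2: place 8, 2 left
bin 3: place 22, 8 left
bin 3: place 8, 0 left
bin 4: place 6, 24 left
bin 4: place 2, 22 left
bin 4: place 21, 1 left
bin 5: place 19, 11 left
5 bins × 30 = 150; used 136; unused 14.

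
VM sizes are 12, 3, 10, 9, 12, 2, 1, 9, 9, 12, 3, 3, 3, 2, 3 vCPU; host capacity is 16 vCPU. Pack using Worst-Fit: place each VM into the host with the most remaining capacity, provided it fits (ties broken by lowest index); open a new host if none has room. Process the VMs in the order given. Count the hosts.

7

12 vCPU → host 1 (remaining 4 vCPU)
3 vCPU → host 1 (remaining 1 vCPU)
10 vCPU → host 2 (remaining 6 vCPU)
9 vCPU → host 3 (remaining 7 vCPU)
12 vCPU → host 4 (remaining 4 vCPU)
2 vCPU → host 3 (remaining 5 vCPU)
1 vCPU → host 2 (remaining 5 vCPU)
9 vCPU → host 5 (remaining 7 vCPU)
9 vCPU → host 6 (remaining 7 vCPU)
12 vCPU → host 7 (remaining 4 vCPU)
3 vCPU → host 5 (remaining 4 vCPU)
3 vCPU → host 6 (remaining 4 vCPU)
3 vCPU → host 2 (remaining 2 vCPU)
2 vCPU → host 3 (remaining 3 vCPU)
3 vCPU → host 4 (remaining 1 vCPU)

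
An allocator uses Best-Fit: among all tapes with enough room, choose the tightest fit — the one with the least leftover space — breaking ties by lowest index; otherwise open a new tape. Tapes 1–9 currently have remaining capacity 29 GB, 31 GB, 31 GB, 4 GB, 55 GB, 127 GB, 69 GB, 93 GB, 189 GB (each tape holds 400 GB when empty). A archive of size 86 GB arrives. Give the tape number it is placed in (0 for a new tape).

Tapes with room: tape 6 (127 GB), tape 8 (93 GB), tape 9 (189 GB).
Tightest fit is tape 8 with 93 GB free.

8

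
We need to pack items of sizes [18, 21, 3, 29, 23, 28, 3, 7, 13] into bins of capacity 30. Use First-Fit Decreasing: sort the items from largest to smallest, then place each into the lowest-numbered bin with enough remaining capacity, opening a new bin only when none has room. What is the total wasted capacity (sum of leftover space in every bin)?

35

Sorted descending: 29, 28, 23, 21, 18, 13, 7, 3, 3.
bin 1: place 29, 1 left
bin 2: place 28, 2 left
bin 3: place 23, 7 left
bin 4: place 21, 9 left
bin 5: place 18, 12 left
bin 6: place 13, 17 left
bin 3: place 7, 0 left
bin 4: place 3, 6 left
bin 4: place 3, 3 left
6 bins × 30 = 180; used 145; unused 35.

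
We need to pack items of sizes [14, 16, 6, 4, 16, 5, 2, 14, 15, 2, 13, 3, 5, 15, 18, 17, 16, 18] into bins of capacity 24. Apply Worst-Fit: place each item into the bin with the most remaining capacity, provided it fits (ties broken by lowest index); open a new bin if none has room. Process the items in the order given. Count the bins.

14 → bin 1 (remaining 10)
16 → bin 2 (remaining 8)
6 → bin 1 (remaining 4)
4 → bin 2 (remaining 4)
16 → bin 3 (remaining 8)
5 → bin 3 (remaining 3)
2 → bin 1 (remaining 2)
14 → bin 4 (remaining 10)
15 → bin 5 (remaining 9)
2 → bin 4 (remaining 8)
13 → bin 6 (remaining 11)
3 → bin 6 (remaining 8)
5 → bin 5 (remaining 4)
15 → bin 7 (remaining 9)
18 → bin 8 (remaining 6)
17 → bin 9 (remaining 7)
16 → bin 10 (remaining 8)
18 → bin 11 (remaining 6)
Final bins: [14,6,2] [16,4] [16,5] [14,2] [15,5] [13,3] [15] [18] [17] [16] [18].

11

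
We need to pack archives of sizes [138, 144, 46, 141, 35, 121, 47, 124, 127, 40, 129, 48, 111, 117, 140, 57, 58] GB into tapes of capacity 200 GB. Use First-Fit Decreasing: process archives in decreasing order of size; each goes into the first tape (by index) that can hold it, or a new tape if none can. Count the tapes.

10 tapes

Sorted descending: 144, 141, 140, 138, 129, 127, 124, 121, 117, 111, 58, 57, 48, 47, 46, 40, 35.
Put 144 GB in tape 1; 56 GB remain.
Put 141 GB in tape 2; 59 GB remain.
Put 140 GB in tape 3; 60 GB remain.
Put 138 GB in tape 4; 62 GB remain.
Put 129 GB in tape 5; 71 GB remain.
Put 127 GB in tape 6; 73 GB remain.
Put 124 GB in tape 7; 76 GB remain.
Put 121 GB in tape 8; 79 GB remain.
Put 117 GB in tape 9; 83 GB remain.
Put 111 GB in tape 10; 89 GB remain.
Put 58 GB in tape 2; 1 GB remain.
Put 57 GB in tape 3; 3 GB remain.
Put 48 GB in tape 1; 8 GB remain.
Put 47 GB in tape 4; 15 GB remain.
Put 46 GB in tape 5; 25 GB remain.
Put 40 GB in tape 6; 33 GB remain.
Put 35 GB in tape 7; 41 GB remain.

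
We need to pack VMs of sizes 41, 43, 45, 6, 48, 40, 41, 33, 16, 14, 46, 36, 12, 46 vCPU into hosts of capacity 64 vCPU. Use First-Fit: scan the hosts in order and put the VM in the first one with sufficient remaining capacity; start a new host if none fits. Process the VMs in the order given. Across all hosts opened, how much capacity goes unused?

host 1: place 41 vCPU, 23 vCPU left
host 2: place 43 vCPU, 21 vCPU left
host 3: place 45 vCPU, 19 vCPU left
host 1: place 6 vCPU, 17 vCPU left
host 4: place 48 vCPU, 16 vCPU left
host 5: place 40 vCPU, 24 vCPU left
host 6: place 41 vCPU, 23 vCPU left
host 7: place 33 vCPU, 31 vCPU left
host 1: place 16 vCPU, 1 vCPU left
host 2: place 14 vCPU, 7 vCPU left
host 8: place 46 vCPU, 18 vCPU left
host 9: place 36 vCPU, 28 vCPU left
host 3: place 12 vCPU, 7 vCPU left
host 10: place 46 vCPU, 18 vCPU left
10 hosts × 64 vCPU = 640 vCPU; used 467 vCPU; unused 173 vCPU.

173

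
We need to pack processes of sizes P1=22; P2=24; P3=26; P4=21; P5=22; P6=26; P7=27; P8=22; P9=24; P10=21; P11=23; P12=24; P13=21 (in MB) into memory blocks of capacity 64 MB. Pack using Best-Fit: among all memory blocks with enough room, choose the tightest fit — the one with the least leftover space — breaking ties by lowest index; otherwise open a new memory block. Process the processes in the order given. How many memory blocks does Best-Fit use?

7 memory blocks

P1 (22 MB) → memory block 1 (remaining 42 MB)
P2 (24 MB) → memory block 1 (remaining 18 MB)
P3 (26 MB) → memory block 2 (remaining 38 MB)
P4 (21 MB) → memory block 2 (remaining 17 MB)
P5 (22 MB) → memory block 3 (remaining 42 MB)
P6 (26 MB) → memory block 3 (remaining 16 MB)
P7 (27 MB) → memory block 4 (remaining 37 MB)
P8 (22 MB) → memory block 4 (remaining 15 MB)
P9 (24 MB) → memory block 5 (remaining 40 MB)
P10 (21 MB) → memory block 5 (remaining 19 MB)
P11 (23 MB) → memory block 6 (remaining 41 MB)
P12 (24 MB) → memory block 6 (remaining 17 MB)
P13 (21 MB) → memory block 7 (remaining 43 MB)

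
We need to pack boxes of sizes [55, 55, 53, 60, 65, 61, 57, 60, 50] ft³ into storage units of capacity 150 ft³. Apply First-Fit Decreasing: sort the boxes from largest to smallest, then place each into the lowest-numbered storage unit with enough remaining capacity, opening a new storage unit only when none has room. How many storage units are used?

5 storage units

Sorted descending: 65, 61, 60, 60, 57, 55, 55, 53, 50.
Put 65 ft³ in storage unit 1; 85 ft³ remain.
Put 61 ft³ in storage unit 1; 24 ft³ remain.
Put 60 ft³ in storage unit 2; 90 ft³ remain.
Put 60 ft³ in storage unit 2; 30 ft³ remain.
Put 57 ft³ in storage unit 3; 93 ft³ remain.
Put 55 ft³ in storage unit 3; 38 ft³ remain.
Put 55 ft³ in storage unit 4; 95 ft³ remain.
Put 53 ft³ in storage unit 4; 42 ft³ remain.
Put 50 ft³ in storage unit 5; 100 ft³ remain.
Final storage units: [65,61] [60,60] [57,55] [55,53] [50].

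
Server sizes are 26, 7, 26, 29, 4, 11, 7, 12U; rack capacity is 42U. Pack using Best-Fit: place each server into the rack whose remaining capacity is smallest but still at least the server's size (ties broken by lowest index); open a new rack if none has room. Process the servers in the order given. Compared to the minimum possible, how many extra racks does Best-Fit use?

Best-Fit: [26,7,4] [26,7] [29,11] [12] → 4 racks.
Total size 122U; any packing needs at least ⌈122/42⌉ = 3 racks.
An optimal packing achieves that bound: [29,12] [26,11,4] [26,7,7] → 3 racks.
Excess: 4 − 3 = 1.

1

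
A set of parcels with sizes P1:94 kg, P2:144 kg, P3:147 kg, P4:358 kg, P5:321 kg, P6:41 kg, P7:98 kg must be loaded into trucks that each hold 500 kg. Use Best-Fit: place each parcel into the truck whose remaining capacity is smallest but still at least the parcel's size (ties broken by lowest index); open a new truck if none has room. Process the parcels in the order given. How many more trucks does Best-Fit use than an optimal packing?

0

Best-Fit: [94,144,147,41] [358,98] [321] → 3 trucks.
Total size 1203 kg; any packing needs at least ⌈1203/500⌉ = 3 trucks.
So 3 is already optimal.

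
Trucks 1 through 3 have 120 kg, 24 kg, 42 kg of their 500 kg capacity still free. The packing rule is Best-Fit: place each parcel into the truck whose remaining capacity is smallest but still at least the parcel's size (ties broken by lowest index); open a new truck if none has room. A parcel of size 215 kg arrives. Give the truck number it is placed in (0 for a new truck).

0

No truck has ≥ 215 kg free, so a new truck is opened.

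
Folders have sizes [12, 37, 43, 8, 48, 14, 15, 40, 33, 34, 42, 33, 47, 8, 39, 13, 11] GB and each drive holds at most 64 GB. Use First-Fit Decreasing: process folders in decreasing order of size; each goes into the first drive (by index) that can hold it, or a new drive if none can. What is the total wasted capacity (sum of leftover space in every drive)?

Sorted descending: 48, 47, 43, 42, 40, 39, 37, 34, 33, 33, 15, 14, 13, 12, 11, 8, 8.
Put 48 GB in drive 1; 16 GB remain.
Put 47 GB in drive 2; 17 GB remain.
Put 43 GB in drive 3; 21 GB remain.
Put 42 GB in drive 4; 22 GB remain.
Put 40 GB in drive 5; 24 GB remain.
Put 39 GB in drive 6; 25 GB remain.
Put 37 GB in drive 7; 27 GB remain.
Put 34 GB in drive 8; 30 GB remain.
Put 33 GB in drive 9; 31 GB remain.
Put 33 GB in drive 10; 31 GB remain.
Put 15 GB in drive 1; 1 GB remain.
Put 14 GB in drive 2; 3 GB remain.
Put 13 GB in drive 3; 8 GB remain.
Put 12 GB in drive 4; 10 GB remain.
Put 11 GB in drive 5; 13 GB remain.
Put 8 GB in drive 3; 0 GB remain.
Put 8 GB in drive 4; 2 GB remain.
10 drives × 64 GB = 640 GB; used 477 GB; unused 163 GB.

163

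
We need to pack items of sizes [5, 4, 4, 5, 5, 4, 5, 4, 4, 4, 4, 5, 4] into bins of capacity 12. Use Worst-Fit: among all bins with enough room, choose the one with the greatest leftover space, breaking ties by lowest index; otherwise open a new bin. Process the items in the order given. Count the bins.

6

Put 5 in bin 1; 7 remain.
Put 4 in bin 1; 3 remain.
Put 4 in bin 2; 8 remain.
Put 5 in bin 2; 3 remain.
Put 5 in bin 3; 7 remain.
Put 4 in bin 3; 3 remain.
Put 5 in bin 4; 7 remain.
Put 4 in bin 4; 3 remain.
Put 4 in bin 5; 8 remain.
Put 4 in bin 5; 4 remain.
Put 4 in bin 5; 0 remain.
Put 5 in bin 6; 7 remain.
Put 4 in bin 6; 3 remain.
Final bins: [5,4] [4,5] [5,4] [5,4] [4,4,4] [5,4].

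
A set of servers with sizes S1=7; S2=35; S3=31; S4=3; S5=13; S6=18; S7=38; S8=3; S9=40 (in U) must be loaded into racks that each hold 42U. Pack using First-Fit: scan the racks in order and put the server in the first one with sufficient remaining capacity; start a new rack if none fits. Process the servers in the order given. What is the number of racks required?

rack 1: place S1 (7U), 35U left
rack 1: place S2 (35U), 0U left
rack 2: place S3 (31U), 11U left
rack 2: place S4 (3U), 8U left
rack 3: place S5 (13U), 29U left
rack 3: place S6 (18U), 11U left
rack 4: place S7 (38U), 4U left
rack 2: place S8 (3U), 5U left
rack 5: place S9 (40U), 2U left

5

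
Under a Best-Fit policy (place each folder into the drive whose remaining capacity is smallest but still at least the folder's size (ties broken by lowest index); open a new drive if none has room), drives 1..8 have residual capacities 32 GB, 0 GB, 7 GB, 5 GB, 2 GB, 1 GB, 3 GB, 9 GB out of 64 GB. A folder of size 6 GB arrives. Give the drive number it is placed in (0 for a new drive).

3

Drives with room: drive 1 (32 GB), drive 3 (7 GB), drive 8 (9 GB).
Tightest fit is drive 3 with 7 GB free.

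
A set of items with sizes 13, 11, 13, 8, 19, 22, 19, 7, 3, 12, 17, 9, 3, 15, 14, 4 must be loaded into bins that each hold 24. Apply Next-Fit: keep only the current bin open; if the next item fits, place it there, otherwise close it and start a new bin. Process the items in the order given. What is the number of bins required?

Put 13 in bin 1; 11 remain.
Put 11 in bin 1; 0 remain.
Put 13 in bin 2; 11 remain.
Put 8 in bin 2; 3 remain.
Put 19 in bin 3; 5 remain.
Put 22 in bin 4; 2 remain.
Put 19 in bin 5; 5 remain.
Put 7 in bin 6; 17 remain.
Put 3 in bin 6; 14 remain.
Put 12 in bin 6; 2 remain.
Put 17 in bin 7; 7 remain.
Put 9 in bin 8; 15 remain.
Put 3 in bin 8; 12 remain.
Put 15 in bin 9; 9 remain.
Put 14 in bin 10; 10 remain.
Put 4 in bin 10; 6 remain.

10 bins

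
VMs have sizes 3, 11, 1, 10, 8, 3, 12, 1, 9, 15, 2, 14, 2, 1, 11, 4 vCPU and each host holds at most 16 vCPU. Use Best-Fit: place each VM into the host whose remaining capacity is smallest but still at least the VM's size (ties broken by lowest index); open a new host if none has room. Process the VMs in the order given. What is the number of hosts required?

8

Put 3 vCPU in host 1; 13 vCPU remain.
Put 11 vCPU in host 1; 2 vCPU remain.
Put 1 vCPU in host 1; 1 vCPU remain.
Put 10 vCPU in host 2; 6 vCPU remain.
Put 8 vCPU in host 3; 8 vCPU remain.
Put 3 vCPU in host 2; 3 vCPU remain.
Put 12 vCPU in host 4; 4 vCPU remain.
Put 1 vCPU in host 1; 0 vCPU remain.
Put 9 vCPU in host 5; 7 vCPU remain.
Put 15 vCPU in host 6; 1 vCPU remain.
Put 2 vCPU in host 2; 1 vCPU remain.
Put 14 vCPU in host 7; 2 vCPU remain.
Put 2 vCPU in host 7; 0 vCPU remain.
Put 1 vCPU in host 2; 0 vCPU remain.
Put 11 vCPU in host 8; 5 vCPU remain.
Put 4 vCPU in host 4; 0 vCPU remain.
Final hosts: [3,11,1,1] [10,3,2,1] [8] [12,4] [9] [15] [14,2] [11].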